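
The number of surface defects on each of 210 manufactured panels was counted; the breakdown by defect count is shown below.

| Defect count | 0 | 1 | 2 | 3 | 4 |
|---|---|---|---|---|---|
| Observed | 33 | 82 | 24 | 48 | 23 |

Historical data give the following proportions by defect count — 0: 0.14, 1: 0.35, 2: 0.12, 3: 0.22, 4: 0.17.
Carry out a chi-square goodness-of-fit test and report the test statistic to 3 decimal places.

Expected counts E_i = n·p_i: 210×0.14 = 29.4, 210×0.35 = 73.5, 210×0.12 = 25.2, 210×0.22 = 46.2, 210×0.17 = 35.7.
0: (33 − 29.4)²/29.4 = 12.96/29.4 = 0.4408
1: (82 − 73.5)²/73.5 = 72.25/73.5 = 0.9830
2: (24 − 25.2)²/25.2 = 1.44/25.2 = 0.0571
3: (48 − 46.2)²/46.2 = 3.24/46.2 = 0.0701
4: (23 − 35.7)²/35.7 = 161.29/35.7 = 4.5179
Sum = 6.069

6.069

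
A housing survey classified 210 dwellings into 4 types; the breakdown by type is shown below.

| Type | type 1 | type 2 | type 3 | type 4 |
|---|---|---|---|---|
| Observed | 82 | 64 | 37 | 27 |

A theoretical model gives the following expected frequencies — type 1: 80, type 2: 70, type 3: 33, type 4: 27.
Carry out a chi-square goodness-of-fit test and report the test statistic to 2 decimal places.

1.05

cat         O        E   (O−E)²/E
type 1     82       80      0.050
type 2     64       70      0.514
type 3     37       33      0.485
type 4     27       27      0.000
Sum = 1.05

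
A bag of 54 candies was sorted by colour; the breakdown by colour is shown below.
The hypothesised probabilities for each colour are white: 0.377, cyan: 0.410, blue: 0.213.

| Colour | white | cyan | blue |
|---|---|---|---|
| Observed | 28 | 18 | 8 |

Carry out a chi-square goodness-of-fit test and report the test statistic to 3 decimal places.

4.709

Expected counts E_i = n·p_i: 54×0.377 = 20.358, 54×0.410 = 22.14, 54×0.213 = 11.502.
cat         O        E   (O−E)²/E
white      28   20.358     2.8687
cyan       18    22.14     0.7741
blue        8   11.502     1.0662
Sum = 4.709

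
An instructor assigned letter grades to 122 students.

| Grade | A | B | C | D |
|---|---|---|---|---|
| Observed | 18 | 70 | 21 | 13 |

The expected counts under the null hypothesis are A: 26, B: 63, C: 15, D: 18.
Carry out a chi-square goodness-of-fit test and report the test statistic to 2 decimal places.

7.03

χ² = (18−26)²/26 + (70−63)²/63 + (21−15)²/15 + (13−18)²/18
   = 2.462 + 0.778 + 2.400 + 1.389
Sum = 7.03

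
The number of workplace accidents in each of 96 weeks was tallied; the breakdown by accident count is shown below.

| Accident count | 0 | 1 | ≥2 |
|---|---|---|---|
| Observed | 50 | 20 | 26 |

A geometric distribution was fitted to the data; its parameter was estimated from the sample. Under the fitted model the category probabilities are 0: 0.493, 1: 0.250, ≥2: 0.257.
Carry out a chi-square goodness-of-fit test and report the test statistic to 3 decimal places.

Expected counts E_i = n·p_i: 96×0.493 = 47.328, 96×0.250 = 24, 96×0.257 = 24.672.
cat         O        E   (O−E)²/E
0          50   47.328     0.1509
1          20       24     0.6667
≥2         26   24.672     0.0715
Sum = 0.889

0.889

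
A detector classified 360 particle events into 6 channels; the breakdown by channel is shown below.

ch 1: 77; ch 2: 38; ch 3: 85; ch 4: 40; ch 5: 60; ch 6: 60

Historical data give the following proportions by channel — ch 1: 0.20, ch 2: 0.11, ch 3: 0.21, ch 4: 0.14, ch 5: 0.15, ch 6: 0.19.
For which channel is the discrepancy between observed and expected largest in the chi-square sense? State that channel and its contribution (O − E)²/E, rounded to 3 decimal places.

Expected counts E_i = n·p_i: 360×0.20 = 72, 360×0.11 = 39.6, 360×0.21 = 75.6, 360×0.14 = 50.4, 360×0.15 = 54, 360×0.19 = 68.4.
χ² = (77−72)²/72 + (38−39.6)²/39.6 + (85−75.6)²/75.6 + (40−50.4)²/50.4 + (60−54)²/54 + (60−68.4)²/68.4
   = 0.3472 + 0.0646 + 1.1688 + 2.1460 + 0.6667 + 1.0316
The largest term is for ch 4: 2.146.

ch 4, 2.146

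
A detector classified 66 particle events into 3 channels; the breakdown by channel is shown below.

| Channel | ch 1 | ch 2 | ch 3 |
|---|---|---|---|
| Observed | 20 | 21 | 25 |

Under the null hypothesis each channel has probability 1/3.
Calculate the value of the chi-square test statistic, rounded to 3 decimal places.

Under H₀ each category has probability 1/3, so each expected count is 66/3 = 22.
χ² = (20−22)²/22 + (21−22)²/22 + (25−22)²/22
   = 0.1818 + 0.0455 + 0.4091
Sum = 0.636

0.636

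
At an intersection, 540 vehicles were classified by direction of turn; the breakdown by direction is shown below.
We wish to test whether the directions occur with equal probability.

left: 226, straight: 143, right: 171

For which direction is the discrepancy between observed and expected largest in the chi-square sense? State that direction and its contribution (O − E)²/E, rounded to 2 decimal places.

left, 11.76

Expected count for each of the 3 categories: 540/3 = 180.
cat           O        E   (O−E)²/E
left        226      180     11.756
straight    143      180      7.606
right       171      180      0.450
The largest term is for left: 11.76.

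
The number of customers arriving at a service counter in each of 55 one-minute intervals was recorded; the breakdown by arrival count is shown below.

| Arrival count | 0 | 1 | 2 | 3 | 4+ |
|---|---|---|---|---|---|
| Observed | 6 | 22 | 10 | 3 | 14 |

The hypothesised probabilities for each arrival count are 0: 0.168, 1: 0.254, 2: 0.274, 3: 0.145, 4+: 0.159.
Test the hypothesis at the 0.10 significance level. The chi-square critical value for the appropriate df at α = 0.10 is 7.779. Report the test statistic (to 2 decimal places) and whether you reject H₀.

13.72; reject

Expected counts E_i = n·p_i: 55×0.168 = 9.24, 55×0.254 = 13.97, 55×0.274 = 15.07, 55×0.145 = 7.975, 55×0.159 = 8.745.
0: (6 − 9.24)²/9.24 = 10.4976/9.24 = 1.136
1: (22 − 13.97)²/13.97 = 64.4809/13.97 = 4.616
2: (10 − 15.07)²/15.07 = 25.7049/15.07 = 1.706
3: (3 − 7.975)²/7.975 = 24.750625/7.975 = 3.104
4+: (14 − 8.745)²/8.745 = 27.615025/8.745 = 3.158
Sum = 13.72
df = 4. Since 13.72 > 7.779, we reject H₀.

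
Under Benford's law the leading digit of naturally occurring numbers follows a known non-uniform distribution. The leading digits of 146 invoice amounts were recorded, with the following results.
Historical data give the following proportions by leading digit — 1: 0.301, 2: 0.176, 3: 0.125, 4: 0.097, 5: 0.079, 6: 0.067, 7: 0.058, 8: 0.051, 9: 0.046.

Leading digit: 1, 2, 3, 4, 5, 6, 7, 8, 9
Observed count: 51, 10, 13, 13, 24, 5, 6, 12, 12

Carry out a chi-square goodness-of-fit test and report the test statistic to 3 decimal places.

35.798

Expected counts E_i = n·p_i: 146×0.301 = 43.946, 146×0.176 = 25.696, 146×0.125 = 18.25, 146×0.097 = 14.162, 146×0.079 = 11.534, 146×0.067 = 9.782, 146×0.058 = 8.468, 146×0.051 = 7.446, 146×0.046 = 6.716.
χ² = (51−43.946)²/43.946 + (10−25.696)²/25.696 + (13−18.25)²/18.25 + (13−14.162)²/14.162 + (24−11.534)²/11.534 + (5−9.782)²/9.782 + (6−8.468)²/8.468 + (12−7.446)²/7.446 + (12−6.716)²/6.716
   = 1.1323 + 9.5877 + 1.5103 + 0.0953 + 13.4733 + 2.3377 + 0.7193 + 2.7852 + 4.1573
Sum = 35.798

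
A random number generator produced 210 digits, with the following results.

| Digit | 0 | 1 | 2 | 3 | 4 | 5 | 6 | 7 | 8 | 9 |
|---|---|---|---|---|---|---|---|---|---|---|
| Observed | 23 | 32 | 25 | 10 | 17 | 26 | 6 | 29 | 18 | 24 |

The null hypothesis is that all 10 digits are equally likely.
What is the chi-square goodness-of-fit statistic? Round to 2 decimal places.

29.05

Expected count for each of the 10 categories: 210/10 = 21.
cat         O        E   (O−E)²/E
0          23       21      0.190
1          32       21      5.762
2          25       21      0.762
3          10       21      5.762
4          17       21      0.762
5          26       21      1.190
6           6       21     10.714
7          29       21      3.048
8          18       21      0.429
9          24       21      0.429
Sum = 29.05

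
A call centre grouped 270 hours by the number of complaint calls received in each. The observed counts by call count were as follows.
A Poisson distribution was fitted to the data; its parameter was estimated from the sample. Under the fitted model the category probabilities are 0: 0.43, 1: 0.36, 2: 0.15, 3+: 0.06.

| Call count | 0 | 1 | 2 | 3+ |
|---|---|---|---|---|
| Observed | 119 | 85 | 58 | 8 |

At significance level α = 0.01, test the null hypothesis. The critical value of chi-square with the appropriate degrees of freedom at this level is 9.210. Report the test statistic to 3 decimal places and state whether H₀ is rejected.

Expected counts E_i = n·p_i: 270×0.43 = 116.1, 270×0.36 = 97.2, 270×0.15 = 40.5, 270×0.06 = 16.2.
0: (119 − 116.1)²/116.1 = 8.41/116.1 = 0.0724
1: (85 − 97.2)²/97.2 = 148.84/97.2 = 1.5313
2: (58 − 40.5)²/40.5 = 306.25/40.5 = 7.5617
3+: (8 − 16.2)²/16.2 = 67.24/16.2 = 4.1506
Sum = 13.316
df = 2. Since 13.316 > 9.210, we reject H₀.

13.316; reject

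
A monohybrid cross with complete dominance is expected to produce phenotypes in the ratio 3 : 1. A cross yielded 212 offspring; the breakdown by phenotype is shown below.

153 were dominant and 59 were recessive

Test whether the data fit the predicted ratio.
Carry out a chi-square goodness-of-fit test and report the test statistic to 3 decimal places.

0.906

Ratio total = 4. Expected counts: 212×3/4 = 159, 212×1/4 = 53.
χ² = (153−159)²/159 + (59−53)²/53
   = 0.2264 + 0.6792
Sum = 0.906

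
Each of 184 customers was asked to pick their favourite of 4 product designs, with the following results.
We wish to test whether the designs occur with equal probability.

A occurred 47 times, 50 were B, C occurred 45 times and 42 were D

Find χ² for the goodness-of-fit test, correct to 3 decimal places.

Under H₀ each category has probability 1/4, so each expected count is 184/4 = 46.
χ² = (47−46)²/46 + (50−46)²/46 + (45−46)²/46 + (42−46)²/46
   = 0.0217 + 0.3478 + 0.0217 + 0.3478
Sum = 0.739

0.739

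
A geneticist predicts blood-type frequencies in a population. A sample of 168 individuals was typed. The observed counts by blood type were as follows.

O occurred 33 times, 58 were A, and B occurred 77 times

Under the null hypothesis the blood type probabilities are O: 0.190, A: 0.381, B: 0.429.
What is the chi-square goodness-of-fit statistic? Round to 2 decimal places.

Expected counts E_i = n·p_i: 168×0.190 = 31.92, 168×0.381 = 64.008, 168×0.429 = 72.072.
O: (33 − 31.92)²/31.92 = 1.1664/31.92 = 0.037
A: (58 − 64.008)²/64.008 = 36.096064/64.008 = 0.564
B: (77 − 72.072)²/72.072 = 24.285184/72.072 = 0.337
Sum = 0.94

0.94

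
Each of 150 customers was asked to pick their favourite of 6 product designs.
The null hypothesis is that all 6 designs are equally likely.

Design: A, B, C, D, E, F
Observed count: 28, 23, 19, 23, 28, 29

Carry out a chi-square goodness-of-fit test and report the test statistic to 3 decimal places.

Expected count for each of the 6 categories: 150/6 = 25.
cat         O        E   (O−E)²/E
A          28       25     0.3600
B          23       25     0.1600
C          19       25     1.4400
D          23       25     0.1600
E          28       25     0.3600
F          29       25     0.6400
Sum = 3.120

3.120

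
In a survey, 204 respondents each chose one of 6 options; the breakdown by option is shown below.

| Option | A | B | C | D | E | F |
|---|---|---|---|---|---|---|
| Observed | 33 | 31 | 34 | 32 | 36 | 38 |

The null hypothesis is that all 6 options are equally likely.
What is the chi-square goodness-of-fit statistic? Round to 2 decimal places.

Under H₀ each category has probability 1/6, so each expected count is 204/6 = 34.
A: (33 − 34)²/34 = 1/34 = 0.029
B: (31 − 34)²/34 = 9/34 = 0.265
C: (34 − 34)²/34 = 0/34 = 0.000
D: (32 − 34)²/34 = 4/34 = 0.118
E: (36 − 34)²/34 = 4/34 = 0.118
F: (38 − 34)²/34 = 16/34 = 0.471
Sum = 1.00

1.00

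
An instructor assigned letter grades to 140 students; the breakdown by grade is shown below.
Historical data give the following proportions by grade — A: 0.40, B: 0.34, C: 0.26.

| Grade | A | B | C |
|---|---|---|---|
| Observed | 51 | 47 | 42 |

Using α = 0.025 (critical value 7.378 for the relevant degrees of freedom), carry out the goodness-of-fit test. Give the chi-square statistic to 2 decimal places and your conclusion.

1.32; do not reject

Expected counts E_i = n·p_i: 140×0.40 = 56, 140×0.34 = 47.6, 140×0.26 = 36.4.
χ² = (51−56)²/56 + (47−47.6)²/47.6 + (42−36.4)²/36.4
   = 0.446 + 0.008 + 0.862
Sum = 1.32
df = 2. Since 1.32 < 7.378, we do not reject H₀.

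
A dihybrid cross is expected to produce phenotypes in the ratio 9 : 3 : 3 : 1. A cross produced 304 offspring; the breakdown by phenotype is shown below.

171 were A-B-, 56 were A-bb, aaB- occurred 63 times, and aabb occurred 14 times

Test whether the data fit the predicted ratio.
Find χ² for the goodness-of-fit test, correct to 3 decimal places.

Ratio total = 16. Expected counts: 304×9/16 = 171, 304×3/16 = 57, 304×3/16 = 57, 304×1/16 = 19.
χ² = (171−171)²/171 + (56−57)²/57 + (63−57)²/57 + (14−19)²/19
   = 0.0000 + 0.0175 + 0.6316 + 1.3158
Sum = 1.965

1.965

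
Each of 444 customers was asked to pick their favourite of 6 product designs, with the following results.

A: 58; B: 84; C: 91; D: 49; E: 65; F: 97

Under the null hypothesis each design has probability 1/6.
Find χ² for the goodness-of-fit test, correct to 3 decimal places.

25.405

Expected count for each of the 6 categories: 444/6 = 74.
cat         O        E   (O−E)²/E
A          58       74     3.4595
B          84       74     1.3514
C          91       74     3.9054
D          49       74     8.4459
E          65       74     1.0946
F          97       74     7.1486
Sum = 25.405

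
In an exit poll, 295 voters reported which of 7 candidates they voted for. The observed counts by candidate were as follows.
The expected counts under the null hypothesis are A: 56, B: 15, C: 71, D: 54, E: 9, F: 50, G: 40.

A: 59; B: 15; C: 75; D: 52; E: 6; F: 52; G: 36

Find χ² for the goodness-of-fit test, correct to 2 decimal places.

1.94

A: (59 − 56)²/56 = 9/56 = 0.161
B: (15 − 15)²/15 = 0/15 = 0.000
C: (75 − 71)²/71 = 16/71 = 0.225
D: (52 − 54)²/54 = 4/54 = 0.074
E: (6 − 9)²/9 = 9/9 = 1.000
F: (52 − 50)²/50 = 4/50 = 0.080
G: (36 − 40)²/40 = 16/40 = 0.400
Sum = 1.94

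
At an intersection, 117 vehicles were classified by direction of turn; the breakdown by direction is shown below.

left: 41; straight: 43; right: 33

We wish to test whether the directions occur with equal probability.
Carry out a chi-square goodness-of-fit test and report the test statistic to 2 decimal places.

1.44

Under H₀ each category has probability 1/3, so each expected count is 117/3 = 39.
cat           O        E   (O−E)²/E
left         41       39      0.103
straight     43       39      0.410
right        33       39      0.923
Sum = 1.44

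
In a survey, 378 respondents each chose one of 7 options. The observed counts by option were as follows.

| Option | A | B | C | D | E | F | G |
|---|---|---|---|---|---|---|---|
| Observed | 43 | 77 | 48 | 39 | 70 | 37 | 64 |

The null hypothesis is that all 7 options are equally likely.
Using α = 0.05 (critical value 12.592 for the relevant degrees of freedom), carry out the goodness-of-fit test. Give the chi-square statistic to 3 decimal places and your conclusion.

Under H₀ each category has probability 1/7, so each expected count is 378/7 = 54.
cat         O        E   (O−E)²/E
A          43       54     2.2407
B          77       54     9.7963
C          48       54     0.6667
D          39       54     4.1667
E          70       54     4.7407
F          37       54     5.3519
G          64       54     1.8519
Sum = 28.815
df = 6. Since 28.815 > 12.592, we reject H₀.

28.815; reject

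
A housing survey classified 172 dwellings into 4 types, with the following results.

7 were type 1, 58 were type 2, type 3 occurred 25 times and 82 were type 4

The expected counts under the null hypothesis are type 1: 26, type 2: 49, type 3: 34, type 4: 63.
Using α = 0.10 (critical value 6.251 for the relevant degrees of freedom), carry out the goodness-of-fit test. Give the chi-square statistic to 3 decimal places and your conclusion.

23.650; reject

type 1: (7 − 26)²/26 = 361/26 = 13.8846
type 2: (58 − 49)²/49 = 81/49 = 1.6531
type 3: (25 − 34)²/34 = 81/34 = 2.3824
type 4: (82 − 63)²/63 = 361/63 = 5.7302
Sum = 23.650
df = 3. Since 23.650 > 6.251, we reject H₀.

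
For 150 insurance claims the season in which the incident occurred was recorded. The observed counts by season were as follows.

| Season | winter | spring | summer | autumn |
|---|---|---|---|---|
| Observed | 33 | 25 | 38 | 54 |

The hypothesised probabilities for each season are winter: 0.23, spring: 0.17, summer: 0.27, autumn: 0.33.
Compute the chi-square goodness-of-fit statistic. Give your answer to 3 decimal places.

0.638

Expected counts E_i = n·p_i: 150×0.23 = 34.5, 150×0.17 = 25.5, 150×0.27 = 40.5, 150×0.33 = 49.5.
χ² = (33−34.5)²/34.5 + (25−25.5)²/25.5 + (38−40.5)²/40.5 + (54−49.5)²/49.5
   = 0.0652 + 0.0098 + 0.1543 + 0.4091
Sum = 0.638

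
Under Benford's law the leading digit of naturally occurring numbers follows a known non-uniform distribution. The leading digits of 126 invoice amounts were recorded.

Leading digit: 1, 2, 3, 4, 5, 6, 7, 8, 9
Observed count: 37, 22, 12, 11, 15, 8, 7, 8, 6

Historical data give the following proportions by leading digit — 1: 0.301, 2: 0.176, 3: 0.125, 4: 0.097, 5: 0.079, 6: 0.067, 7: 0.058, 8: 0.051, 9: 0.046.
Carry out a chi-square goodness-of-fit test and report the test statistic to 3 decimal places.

4.026

Expected counts E_i = n·p_i: 126×0.301 = 37.926, 126×0.176 = 22.176, 126×0.125 = 15.75, 126×0.097 = 12.222, 126×0.079 = 9.954, 126×0.067 = 8.442, 126×0.058 = 7.308, 126×0.051 = 6.426, 126×0.046 = 5.796.
1: (37 − 37.926)²/37.926 = 0.857476/37.926 = 0.0226
2: (22 − 22.176)²/22.176 = 0.030976/22.176 = 0.0014
3: (12 − 15.75)²/15.75 = 14.0625/15.75 = 0.8929
4: (11 − 12.222)²/12.222 = 1.493284/12.222 = 0.1222
5: (15 − 9.954)²/9.954 = 25.462116/9.954 = 2.5580
6: (8 − 8.442)²/8.442 = 0.195364/8.442 = 0.0231
7: (7 − 7.308)²/7.308 = 0.094864/7.308 = 0.0130
8: (8 − 6.426)²/6.426 = 2.477476/6.426 = 0.3855
9: (6 − 5.796)²/5.796 = 0.041616/5.796 = 0.0072
Sum = 4.026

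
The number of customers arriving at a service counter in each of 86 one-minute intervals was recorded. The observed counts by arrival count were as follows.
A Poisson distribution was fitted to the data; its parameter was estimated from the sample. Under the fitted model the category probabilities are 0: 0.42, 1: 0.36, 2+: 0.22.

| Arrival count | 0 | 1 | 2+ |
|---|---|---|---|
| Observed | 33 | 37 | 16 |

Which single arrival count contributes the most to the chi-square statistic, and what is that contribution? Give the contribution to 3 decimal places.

Expected counts E_i = n·p_i: 86×0.42 = 36.12, 86×0.36 = 30.96, 86×0.22 = 18.92.
χ² = (33−36.12)²/36.12 + (37−30.96)²/30.96 + (16−18.92)²/18.92
   = 0.2695 + 1.1783 + 0.4507
The largest term is for 1: 1.178.

1, 1.178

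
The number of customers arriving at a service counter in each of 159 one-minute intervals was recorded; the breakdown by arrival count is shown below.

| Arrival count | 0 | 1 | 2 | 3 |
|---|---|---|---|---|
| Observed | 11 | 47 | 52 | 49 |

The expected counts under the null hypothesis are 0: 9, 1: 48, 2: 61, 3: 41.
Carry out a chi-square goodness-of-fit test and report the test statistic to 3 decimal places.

3.354

χ² = (11−9)²/9 + (47−48)²/48 + (52−61)²/61 + (49−41)²/41
   = 0.4444 + 0.0208 + 1.3279 + 1.5610
Sum = 3.354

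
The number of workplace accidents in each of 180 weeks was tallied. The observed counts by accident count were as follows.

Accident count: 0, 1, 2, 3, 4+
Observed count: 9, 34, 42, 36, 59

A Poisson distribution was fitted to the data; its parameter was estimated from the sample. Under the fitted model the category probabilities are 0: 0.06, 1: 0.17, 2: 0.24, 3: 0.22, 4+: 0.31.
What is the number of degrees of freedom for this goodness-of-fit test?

There are k = 5 categories and 1 parameter estimated from the data, so df = 5 − 1 − 1 = 3.

3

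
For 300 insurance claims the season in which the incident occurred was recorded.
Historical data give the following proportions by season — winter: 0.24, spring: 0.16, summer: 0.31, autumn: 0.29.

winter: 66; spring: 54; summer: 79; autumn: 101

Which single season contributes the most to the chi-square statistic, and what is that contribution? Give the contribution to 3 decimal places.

autumn, 2.253

Expected counts E_i = n·p_i: 300×0.24 = 72, 300×0.16 = 48, 300×0.31 = 93, 300×0.29 = 87.
χ² = (66−72)²/72 + (54−48)²/48 + (79−93)²/93 + (101−87)²/87
   = 0.5000 + 0.7500 + 2.1075 + 2.2529
The largest term is for autumn: 2.253.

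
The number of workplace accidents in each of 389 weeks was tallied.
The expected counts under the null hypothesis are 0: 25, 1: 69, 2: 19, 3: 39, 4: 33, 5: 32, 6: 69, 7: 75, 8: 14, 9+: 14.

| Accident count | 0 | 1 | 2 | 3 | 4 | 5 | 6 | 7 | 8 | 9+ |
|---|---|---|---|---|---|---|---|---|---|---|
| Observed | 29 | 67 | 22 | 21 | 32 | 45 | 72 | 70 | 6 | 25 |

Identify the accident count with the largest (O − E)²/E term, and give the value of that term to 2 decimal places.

χ² = (29−25)²/25 + (67−69)²/69 + (22−19)²/19 + (21−39)²/39 + (32−33)²/33 + (45−32)²/32 + (72−69)²/69 + (70−75)²/75 + (6−14)²/14 + (25−14)²/14
   = 0.640 + 0.058 + 0.474 + 8.308 + 0.030 + 5.281 + 0.130 + 0.333 + 4.571 + 8.643
The largest term is for 9+: 8.64.

9+, 8.64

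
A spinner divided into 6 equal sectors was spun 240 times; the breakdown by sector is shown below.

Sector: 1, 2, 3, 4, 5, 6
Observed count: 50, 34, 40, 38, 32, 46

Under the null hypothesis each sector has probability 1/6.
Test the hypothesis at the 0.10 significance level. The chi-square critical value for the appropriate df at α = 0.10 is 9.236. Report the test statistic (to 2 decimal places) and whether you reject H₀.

6.00; do not reject

Under H₀ each category has probability 1/6, so each expected count is 240/6 = 40.
χ² = (50−40)²/40 + (34−40)²/40 + (40−40)²/40 + (38−40)²/40 + (32−40)²/40 + (46−40)²/40
   = 2.500 + 0.900 + 0.000 + 0.100 + 1.600 + 0.900
Sum = 6.00
df = 5. Since 6.00 < 9.236, we do not reject H₀.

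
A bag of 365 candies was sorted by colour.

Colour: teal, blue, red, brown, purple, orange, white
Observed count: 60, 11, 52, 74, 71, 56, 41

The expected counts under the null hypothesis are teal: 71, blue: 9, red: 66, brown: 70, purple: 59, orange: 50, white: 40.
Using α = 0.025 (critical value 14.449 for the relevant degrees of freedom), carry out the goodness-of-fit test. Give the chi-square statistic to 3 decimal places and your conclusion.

8.533; do not reject

cat         O        E   (O−E)²/E
teal       60       71     1.7042
blue       11        9     0.4444
red        52       66     2.9697
brown      74       70     0.2286
purple     71       59     2.4407
orange     56       50     0.7200
white      41       40     0.0250
Sum = 8.533
df = 6. Since 8.533 < 14.449, we do not reject H₀.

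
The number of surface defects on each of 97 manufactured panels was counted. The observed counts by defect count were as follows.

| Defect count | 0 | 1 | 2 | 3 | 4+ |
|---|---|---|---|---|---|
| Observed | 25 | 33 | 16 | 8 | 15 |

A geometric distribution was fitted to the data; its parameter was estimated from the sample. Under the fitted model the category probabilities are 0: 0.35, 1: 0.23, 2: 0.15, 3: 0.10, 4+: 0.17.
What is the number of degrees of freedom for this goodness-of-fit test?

There are k = 5 categories and 1 parameter estimated from the data, so df = 5 − 1 − 1 = 3.

3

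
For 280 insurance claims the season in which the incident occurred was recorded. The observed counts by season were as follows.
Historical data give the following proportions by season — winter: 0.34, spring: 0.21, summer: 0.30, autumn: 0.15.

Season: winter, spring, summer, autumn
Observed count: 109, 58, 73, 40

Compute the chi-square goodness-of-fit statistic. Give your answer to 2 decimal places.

Expected counts E_i = n·p_i: 280×0.34 = 95.2, 280×0.21 = 58.8, 280×0.30 = 84, 280×0.15 = 42.
cat         O        E   (O−E)²/E
winter    109     95.2      2.000
spring     58     58.8      0.011
summer     73       84      1.440
autumn     40       42      0.095
Sum = 3.55

3.55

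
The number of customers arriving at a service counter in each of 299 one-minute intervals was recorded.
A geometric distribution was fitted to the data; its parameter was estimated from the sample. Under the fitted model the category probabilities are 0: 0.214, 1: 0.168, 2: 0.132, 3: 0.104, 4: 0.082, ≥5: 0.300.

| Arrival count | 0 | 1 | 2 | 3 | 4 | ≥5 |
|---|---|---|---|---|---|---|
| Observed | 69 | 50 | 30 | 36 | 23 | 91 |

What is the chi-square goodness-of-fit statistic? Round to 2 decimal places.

Expected counts E_i = n·p_i: 299×0.214 = 63.986, 299×0.168 = 50.232, 299×0.132 = 39.468, 299×0.104 = 31.096, 299×0.082 = 24.518, 299×0.300 = 89.7.
χ² = (69−63.986)²/63.986 + (50−50.232)²/50.232 + (30−39.468)²/39.468 + (36−31.096)²/31.096 + (23−24.518)²/24.518 + (91−89.7)²/89.7
   = 0.393 + 0.001 + 2.271 + 0.773 + 0.094 + 0.019
Sum = 3.55

3.55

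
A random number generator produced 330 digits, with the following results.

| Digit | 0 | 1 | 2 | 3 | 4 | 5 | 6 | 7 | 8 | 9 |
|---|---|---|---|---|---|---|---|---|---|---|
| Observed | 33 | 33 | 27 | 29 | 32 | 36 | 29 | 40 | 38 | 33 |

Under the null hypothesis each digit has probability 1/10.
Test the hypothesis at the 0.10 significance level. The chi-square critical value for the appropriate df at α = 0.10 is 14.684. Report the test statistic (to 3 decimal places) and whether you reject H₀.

4.606; do not reject

Expected count for each of the 10 categories: 330/10 = 33.
0: (33 − 33)²/33 = 0/33 = 0.0000
1: (33 − 33)²/33 = 0/33 = 0.0000
2: (27 − 33)²/33 = 36/33 = 1.0909
3: (29 − 33)²/33 = 16/33 = 0.4848
4: (32 − 33)²/33 = 1/33 = 0.0303
5: (36 − 33)²/33 = 9/33 = 0.2727
6: (29 − 33)²/33 = 16/33 = 0.4848
7: (40 − 33)²/33 = 49/33 = 1.4848
8: (38 − 33)²/33 = 25/33 = 0.7576
9: (33 − 33)²/33 = 0/33 = 0.0000
Sum = 4.606
df = 9. Since 4.606 < 14.684, we do not reject H₀.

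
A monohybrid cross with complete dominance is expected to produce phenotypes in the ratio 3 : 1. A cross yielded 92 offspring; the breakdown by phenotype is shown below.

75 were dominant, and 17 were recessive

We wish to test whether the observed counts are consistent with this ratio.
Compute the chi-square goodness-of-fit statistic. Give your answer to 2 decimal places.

Ratio total = 4. Expected counts: 92×3/4 = 69, 92×1/4 = 23.
cat            O        E   (O−E)²/E
dominant      75       69      0.522
recessive     17       23      1.565
Sum = 2.09

2.09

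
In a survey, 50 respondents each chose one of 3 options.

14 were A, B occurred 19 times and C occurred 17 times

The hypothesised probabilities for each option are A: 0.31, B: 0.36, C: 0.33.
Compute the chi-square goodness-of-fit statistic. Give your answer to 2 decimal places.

0.22

Expected counts E_i = n·p_i: 50×0.31 = 15.5, 50×0.36 = 18, 50×0.33 = 16.5.
cat         O        E   (O−E)²/E
A          14     15.5      0.145
B          19       18      0.056
C          17     16.5      0.015
Sum = 0.22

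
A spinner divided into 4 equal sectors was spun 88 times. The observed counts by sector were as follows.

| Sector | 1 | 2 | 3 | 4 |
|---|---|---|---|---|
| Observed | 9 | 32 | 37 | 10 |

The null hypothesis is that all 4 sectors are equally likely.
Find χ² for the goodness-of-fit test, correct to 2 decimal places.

29.00

Under H₀ each category has probability 1/4, so each expected count is 88/4 = 22.
χ² = (9−22)²/22 + (32−22)²/22 + (37−22)²/22 + (10−22)²/22
   = 7.682 + 4.545 + 10.227 + 6.545
Sum = 29.00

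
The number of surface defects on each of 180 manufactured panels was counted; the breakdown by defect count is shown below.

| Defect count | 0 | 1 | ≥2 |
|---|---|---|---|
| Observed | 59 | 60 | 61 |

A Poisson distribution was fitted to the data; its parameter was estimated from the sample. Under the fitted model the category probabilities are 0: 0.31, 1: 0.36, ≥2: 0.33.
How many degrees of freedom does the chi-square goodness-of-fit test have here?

There are k = 3 categories and 1 parameter estimated from the data, so df = 3 − 1 − 1 = 1.

1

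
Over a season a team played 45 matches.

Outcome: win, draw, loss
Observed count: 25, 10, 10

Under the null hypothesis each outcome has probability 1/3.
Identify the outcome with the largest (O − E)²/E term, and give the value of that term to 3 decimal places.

Expected count for each of the 3 categories: 45/3 = 15.
χ² = (25−15)²/15 + (10−15)²/15 + (10−15)²/15
   = 6.6667 + 1.6667 + 1.6667
The largest term is for win: 6.667.

win, 6.667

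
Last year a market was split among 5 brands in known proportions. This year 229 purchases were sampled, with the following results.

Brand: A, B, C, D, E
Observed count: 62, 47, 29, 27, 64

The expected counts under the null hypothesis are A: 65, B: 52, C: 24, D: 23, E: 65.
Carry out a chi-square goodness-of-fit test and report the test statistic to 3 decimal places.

2.372

cat         O        E   (O−E)²/E
A          62       65     0.1385
B          47       52     0.4808
C          29       24     1.0417
D          27       23     0.6957
E          64       65     0.0154
Sum = 2.372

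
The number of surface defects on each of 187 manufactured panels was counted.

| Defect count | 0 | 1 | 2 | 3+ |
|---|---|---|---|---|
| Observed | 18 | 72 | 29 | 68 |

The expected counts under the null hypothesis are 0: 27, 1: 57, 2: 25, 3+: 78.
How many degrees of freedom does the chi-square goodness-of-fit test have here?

3

There are k = 4 categories and no parameters were estimated from the data, so df = 4 − 1 = 3.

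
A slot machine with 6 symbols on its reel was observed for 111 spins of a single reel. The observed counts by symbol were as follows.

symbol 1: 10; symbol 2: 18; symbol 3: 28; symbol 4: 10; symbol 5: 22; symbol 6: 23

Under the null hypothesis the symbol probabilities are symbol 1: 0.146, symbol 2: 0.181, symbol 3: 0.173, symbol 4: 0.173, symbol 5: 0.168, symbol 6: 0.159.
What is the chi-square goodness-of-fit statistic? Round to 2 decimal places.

13.26

Expected counts E_i = n·p_i: 111×0.146 = 16.206, 111×0.181 = 20.091, 111×0.173 = 19.203, 111×0.173 = 19.203, 111×0.168 = 18.648, 111×0.159 = 17.649.
χ² = (10−16.206)²/16.206 + (18−20.091)²/20.091 + (28−19.203)²/19.203 + (10−19.203)²/19.203 + (22−18.648)²/18.648 + (23−17.649)²/17.649
   = 2.377 + 0.218 + 4.030 + 4.411 + 0.603 + 1.622
Sum = 13.26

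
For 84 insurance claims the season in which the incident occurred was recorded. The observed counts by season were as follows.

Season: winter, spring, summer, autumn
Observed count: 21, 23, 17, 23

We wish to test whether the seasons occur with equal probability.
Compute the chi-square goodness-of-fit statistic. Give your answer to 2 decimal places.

Under H₀ each category has probability 1/4, so each expected count is 84/4 = 21.
winter: (21 − 21)²/21 = 0/21 = 0.000
spring: (23 − 21)²/21 = 4/21 = 0.190
summer: (17 − 21)²/21 = 16/21 = 0.762
autumn: (23 − 21)²/21 = 4/21 = 0.190
Sum = 1.14

1.14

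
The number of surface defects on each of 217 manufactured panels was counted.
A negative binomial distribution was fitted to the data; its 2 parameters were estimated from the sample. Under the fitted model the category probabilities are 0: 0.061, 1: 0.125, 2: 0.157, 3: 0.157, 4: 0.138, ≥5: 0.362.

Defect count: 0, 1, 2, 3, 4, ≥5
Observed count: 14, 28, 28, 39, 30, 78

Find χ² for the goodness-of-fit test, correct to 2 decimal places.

1.87

Expected counts E_i = n·p_i: 217×0.061 = 13.237, 217×0.125 = 27.125, 217×0.157 = 34.069, 217×0.157 = 34.069, 217×0.138 = 29.946, 217×0.362 = 78.554.
0: (14 − 13.237)²/13.237 = 0.582169/13.237 = 0.044
1: (28 − 27.125)²/27.125 = 0.765625/27.125 = 0.028
2: (28 − 34.069)²/34.069 = 36.832761/34.069 = 1.081
3: (39 − 34.069)²/34.069 = 24.314761/34.069 = 0.714
4: (30 − 29.946)²/29.946 = 0.002916/29.946 = 0.000
≥5: (78 − 78.554)²/78.554 = 0.306916/78.554 = 0.004
Sum = 1.87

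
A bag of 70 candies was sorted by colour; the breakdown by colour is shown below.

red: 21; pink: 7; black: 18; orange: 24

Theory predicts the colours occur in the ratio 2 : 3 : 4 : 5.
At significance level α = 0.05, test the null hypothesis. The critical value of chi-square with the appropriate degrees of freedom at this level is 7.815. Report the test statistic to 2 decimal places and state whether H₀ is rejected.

Ratio total = 14. Expected counts: 70×2/14 = 10, 70×3/14 = 15, 70×4/14 = 20, 70×5/14 = 25.
χ² = (21−10)²/10 + (7−15)²/15 + (18−20)²/20 + (24−25)²/25
   = 12.100 + 4.267 + 0.200 + 0.040
Sum = 16.61
df = 3. Since 16.61 > 7.815, we reject H₀.

16.61; reject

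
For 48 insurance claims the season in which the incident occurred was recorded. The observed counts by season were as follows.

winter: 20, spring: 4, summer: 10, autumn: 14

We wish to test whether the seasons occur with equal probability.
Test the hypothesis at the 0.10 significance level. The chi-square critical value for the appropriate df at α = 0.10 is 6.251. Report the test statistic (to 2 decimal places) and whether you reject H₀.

Under H₀ each category has probability 1/4, so each expected count is 48/4 = 12.
χ² = (20−12)²/12 + (4−12)²/12 + (10−12)²/12 + (14−12)²/12
   = 5.333 + 5.333 + 0.333 + 0.333
Sum = 11.33
df = 3. Since 11.33 > 6.251, we reject H₀.

11.33; reject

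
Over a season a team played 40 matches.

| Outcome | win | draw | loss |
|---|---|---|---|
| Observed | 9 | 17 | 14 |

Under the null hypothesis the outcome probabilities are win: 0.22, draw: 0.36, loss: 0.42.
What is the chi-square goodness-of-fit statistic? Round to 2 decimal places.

Expected counts E_i = n·p_i: 40×0.22 = 8.8, 40×0.36 = 14.4, 40×0.42 = 16.8.
cat         O        E   (O−E)²/E
win         9      8.8      0.005
draw       17     14.4      0.469
loss       14     16.8      0.467
Sum = 0.94

0.94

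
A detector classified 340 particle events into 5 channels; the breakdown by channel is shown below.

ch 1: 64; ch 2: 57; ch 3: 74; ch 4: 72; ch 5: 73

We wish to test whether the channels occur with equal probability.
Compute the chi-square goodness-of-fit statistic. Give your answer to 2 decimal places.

Under H₀ each category has probability 1/5, so each expected count is 340/5 = 68.
χ² = (64−68)²/68 + (57−68)²/68 + (74−68)²/68 + (72−68)²/68 + (73−68)²/68
   = 0.235 + 1.779 + 0.529 + 0.235 + 0.368
Sum = 3.15

3.15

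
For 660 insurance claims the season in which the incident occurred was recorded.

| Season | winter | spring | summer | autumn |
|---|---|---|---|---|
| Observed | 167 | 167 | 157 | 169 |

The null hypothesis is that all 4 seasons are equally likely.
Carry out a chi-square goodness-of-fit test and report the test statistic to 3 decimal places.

Expected count for each of the 4 categories: 660/4 = 165.
cat         O        E   (O−E)²/E
winter    167      165     0.0242
spring    167      165     0.0242
summer    157      165     0.3879
autumn    169      165     0.0970
Sum = 0.533

0.533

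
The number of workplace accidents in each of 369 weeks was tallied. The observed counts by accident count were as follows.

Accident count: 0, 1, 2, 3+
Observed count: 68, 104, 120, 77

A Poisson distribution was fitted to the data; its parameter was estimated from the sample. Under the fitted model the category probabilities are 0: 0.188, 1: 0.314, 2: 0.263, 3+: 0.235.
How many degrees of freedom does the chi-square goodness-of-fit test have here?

There are k = 4 categories and 1 parameter estimated from the data, so df = 4 − 1 − 1 = 2.

2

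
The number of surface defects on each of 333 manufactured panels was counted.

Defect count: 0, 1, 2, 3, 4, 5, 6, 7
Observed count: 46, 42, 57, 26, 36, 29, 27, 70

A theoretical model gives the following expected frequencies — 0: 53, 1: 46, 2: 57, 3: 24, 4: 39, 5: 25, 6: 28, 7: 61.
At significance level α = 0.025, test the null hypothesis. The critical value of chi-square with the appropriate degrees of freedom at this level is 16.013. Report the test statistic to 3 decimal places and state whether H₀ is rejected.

3.673; do not reject

χ² = (46−53)²/53 + (42−46)²/46 + (57−57)²/57 + (26−24)²/24 + (36−39)²/39 + (29−25)²/25 + (27−28)²/28 + (70−61)²/61
   = 0.9245 + 0.3478 + 0.0000 + 0.1667 + 0.2308 + 0.6400 + 0.0357 + 1.3279
Sum = 3.673
df = 7. Since 3.673 < 16.013, we do not reject H₀.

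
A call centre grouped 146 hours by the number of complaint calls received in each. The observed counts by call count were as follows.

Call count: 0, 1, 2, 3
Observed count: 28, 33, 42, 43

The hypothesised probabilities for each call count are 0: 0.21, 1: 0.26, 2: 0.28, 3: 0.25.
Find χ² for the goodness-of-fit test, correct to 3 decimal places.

Expected counts E_i = n·p_i: 146×0.21 = 30.66, 146×0.26 = 37.96, 146×0.28 = 40.88, 146×0.25 = 36.5.
cat         O        E   (O−E)²/E
0          28    30.66     0.2308
1          33    37.96     0.6481
2          42    40.88     0.0307
3          43     36.5     1.1575
Sum = 2.067

2.067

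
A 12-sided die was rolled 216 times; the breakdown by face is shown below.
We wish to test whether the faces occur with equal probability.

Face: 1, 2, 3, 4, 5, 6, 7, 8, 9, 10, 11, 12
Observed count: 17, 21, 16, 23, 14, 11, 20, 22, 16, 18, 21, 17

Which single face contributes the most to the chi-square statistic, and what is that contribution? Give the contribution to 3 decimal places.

6, 2.722

Under H₀ each category has probability 1/12, so each expected count is 216/12 = 18.
χ² = (17−18)²/18 + (21−18)²/18 + (16−18)²/18 + (23−18)²/18 + (14−18)²/18 + (11−18)²/18 + (20−18)²/18 + (22−18)²/18 + (16−18)²/18 + (18−18)²/18 + (21−18)²/18 + (17−18)²/18
   = 0.0556 + 0.5000 + 0.2222 + 1.3889 + 0.8889 + 2.7222 + 0.2222 + 0.8889 + 0.2222 + 0.0000 + 0.5000 + 0.0556
The largest term is for 6: 2.722.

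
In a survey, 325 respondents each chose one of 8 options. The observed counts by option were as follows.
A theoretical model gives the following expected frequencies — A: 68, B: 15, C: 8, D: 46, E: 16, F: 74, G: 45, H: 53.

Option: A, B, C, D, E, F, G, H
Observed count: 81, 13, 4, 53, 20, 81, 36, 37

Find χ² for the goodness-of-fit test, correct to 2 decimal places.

cat         O        E   (O−E)²/E
A          81       68      2.485
B          13       15      0.267
C           4        8      2.000
D          53       46      1.065
E          20       16      1.000
F          81       74      0.662
G          36       45      1.800
H          37       53      4.830
Sum = 14.11

14.11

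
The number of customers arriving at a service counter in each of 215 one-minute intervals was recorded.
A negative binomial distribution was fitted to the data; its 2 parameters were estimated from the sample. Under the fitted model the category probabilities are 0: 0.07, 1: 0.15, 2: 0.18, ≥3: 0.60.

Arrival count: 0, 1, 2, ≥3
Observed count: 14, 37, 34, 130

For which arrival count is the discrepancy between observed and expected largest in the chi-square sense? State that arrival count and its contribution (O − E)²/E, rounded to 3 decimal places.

Expected counts E_i = n·p_i: 215×0.07 = 15.05, 215×0.15 = 32.25, 215×0.18 = 38.7, 215×0.60 = 129.
0: (14 − 15.05)²/15.05 = 1.1025/15.05 = 0.0733
1: (37 − 32.25)²/32.25 = 22.5625/32.25 = 0.6996
2: (34 − 38.7)²/38.7 = 22.09/38.7 = 0.5708
≥3: (130 − 129)²/129 = 1/129 = 0.0078
The largest term is for 1: 0.700.

1, 0.700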